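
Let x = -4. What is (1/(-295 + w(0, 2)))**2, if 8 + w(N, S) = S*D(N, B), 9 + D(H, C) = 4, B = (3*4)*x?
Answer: 1/97969 ≈ 1.0207e-5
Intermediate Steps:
B = -48 (B = (3*4)*(-4) = 12*(-4) = -48)
D(H, C) = -5 (D(H, C) = -9 + 4 = -5)
w(N, S) = -8 - 5*S (w(N, S) = -8 + S*(-5) = -8 - 5*S)
(1/(-295 + w(0, 2)))**2 = (1/(-295 + (-8 - 5*2)))**2 = (1/(-295 + (-8 - 10)))**2 = (1/(-295 - 18))**2 = (1/(-313))**2 = (-1/313)**2 = 1/97969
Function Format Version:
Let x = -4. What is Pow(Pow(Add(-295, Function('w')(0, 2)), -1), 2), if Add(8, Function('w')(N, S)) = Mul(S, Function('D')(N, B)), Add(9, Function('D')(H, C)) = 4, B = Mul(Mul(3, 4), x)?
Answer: Rational(1, 97969) ≈ 1.0207e-5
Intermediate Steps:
B = -48 (B = Mul(Mul(3, 4), -4) = Mul(12, -4) = -48)
Function('D')(H, C) = -5 (Function('D')(H, C) = Add(-9, 4) = -5)
Function('w')(N, S) = Add(-8, Mul(-5, S)) (Function('w')(N, S) = Add(-8, Mul(S, -5)) = Add(-8, Mul(-5, S)))
Pow(Pow(Add(-295, Function('w')(0, 2)), -1), 2) = Pow(Pow(Add(-295, Add(-8, Mul(-5, 2))), -1), 2) = Pow(Pow(Add(-295, Add(-8, -10)), -1), 2) = Pow(Pow(Add(-295, -18), -1), 2) = Pow(Pow(-313, -1), 2) = Pow(Rational(-1, 313), 2) = Rational(1, 97969)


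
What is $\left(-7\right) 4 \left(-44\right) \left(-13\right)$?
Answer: $-16016$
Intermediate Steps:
$\left(-7\right) 4 \left(-44\right) \left(-13\right) = \left(-28\right) \left(-44\right) \left(-13\right) = 1232 \left(-13\right) = -16016$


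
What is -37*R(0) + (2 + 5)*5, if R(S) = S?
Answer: 35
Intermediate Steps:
-37*R(0) + (2 + 5)*5 = -37*0 + (2 + 5)*5 = 0 + 7*5 = 0 + 35 = 35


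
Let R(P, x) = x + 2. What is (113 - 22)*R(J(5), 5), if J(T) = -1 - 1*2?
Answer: 637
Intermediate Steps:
J(T) = -3 (J(T) = -1 - 2 = -3)
R(P, x) = 2 + x
(113 - 22)*R(J(5), 5) = (113 - 22)*(2 + 5) = 91*7 = 637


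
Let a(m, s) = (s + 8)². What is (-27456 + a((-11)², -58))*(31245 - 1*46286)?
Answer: 375363196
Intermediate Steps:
a(m, s) = (8 + s)²
(-27456 + a((-11)², -58))*(31245 - 1*46286) = (-27456 + (8 - 58)²)*(31245 - 1*46286) = (-27456 + (-50)²)*(31245 - 46286) = (-27456 + 2500)*(-15041) = -24956*(-15041) = 375363196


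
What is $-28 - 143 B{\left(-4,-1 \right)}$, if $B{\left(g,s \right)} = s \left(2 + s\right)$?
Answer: $115$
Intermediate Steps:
$-28 - 143 B{\left(-4,-1 \right)} = -28 - 143 \left(- (2 - 1)\right) = -28 - 143 \left(\left(-1\right) 1\right) = -28 - -143 = -28 + 143 = 115$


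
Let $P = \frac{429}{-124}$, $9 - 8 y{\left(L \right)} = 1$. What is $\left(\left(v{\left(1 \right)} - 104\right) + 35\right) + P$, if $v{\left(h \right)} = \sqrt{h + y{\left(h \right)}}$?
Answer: $- \frac{8985}{124} + \sqrt{2} \approx -71.045$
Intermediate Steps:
$y{\left(L \right)} = 1$ ($y{\left(L \right)} = \frac{9}{8} - \frac{1}{8} = 1$)
$v{\left(h \right)} = \sqrt{1 + h}$ ($v{\left(h \right)} = \sqrt{h + 1} = \sqrt{1 + h}$)
$P = - \frac{429}{124}$ ($P = 429 \left(- \frac{1}{124}\right) = - \frac{429}{124} \approx -3.4597$)
$\left(\left(v{\left(1 \right)} - 104\right) + 35\right) + P = \left(\left(\sqrt{1 + 1} - 104\right) + 35\right) - \frac{429}{124} = \left(\left(\sqrt{2} - 104\right) + 35\right) - \frac{429}{124} = \left(\left(-104 + \sqrt{2}\right) + 35\right) - \frac{429}{124} = \left(-69 + \sqrt{2}\right) - \frac{429}{124} = - \frac{8985}{124} + \sqrt{2}$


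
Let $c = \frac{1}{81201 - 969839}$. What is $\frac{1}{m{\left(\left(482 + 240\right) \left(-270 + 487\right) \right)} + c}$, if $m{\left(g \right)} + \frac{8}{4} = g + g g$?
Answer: $\frac{888638}{21813307187352823} \approx 4.0738 \cdot 10^{-11}$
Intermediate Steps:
$c = - \frac{1}{888638}$ ($c = \frac{1}{-888638} = - \frac{1}{888638} \approx -1.1253 \cdot 10^{-6}$)
$m{\left(g \right)} = -2 + g + g^{2}$ ($m{\left(g \right)} = -2 + \left(g + g g\right) = -2 + \left(g + g^{2}\right) = -2 + g + g^{2}$)
$\frac{1}{m{\left(\left(482 + 240\right) \left(-270 + 487\right) \right)} + c} = \frac{1}{\left(-2 + \left(482 + 240\right) \left(-270 + 487\right) + \left(\left(482 + 240\right) \left(-270 + 487\right)\right)^{2}\right) - \frac{1}{888638}} = \frac{1}{\left(-2 + 722 \cdot 217 + \left(722 \cdot 217\right)^{2}\right) - \frac{1}{888638}} = \frac{1}{\left(-2 + 156674 + 156674^{2}\right) - \frac{1}{888638}} = \frac{1}{\left(-2 + 156674 + 24546742276\right) - \frac{1}{888638}} = \frac{1}{24546898948 - \frac{1}{888638}} = \frac{1}{\frac{21813307187352823}{888638}} = \frac{888638}{21813307187352823}$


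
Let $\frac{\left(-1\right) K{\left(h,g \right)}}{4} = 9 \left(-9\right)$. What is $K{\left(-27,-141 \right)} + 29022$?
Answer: $29346$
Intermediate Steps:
$K{\left(h,g \right)} = 324$ ($K{\left(h,g \right)} = - 4 \cdot 9 \left(-9\right) = \left(-4\right) \left(-81\right) = 324$)
$K{\left(-27,-141 \right)} + 29022 = 324 + 29022 = 29346$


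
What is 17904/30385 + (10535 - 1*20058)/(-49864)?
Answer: 1182121411/1515117640 ≈ 0.78022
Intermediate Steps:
17904/30385 + (10535 - 1*20058)/(-49864) = 17904*(1/30385) + (10535 - 20058)*(-1/49864) = 17904/30385 - 9523*(-1/49864) = 17904/30385 + 9523/49864 = 1182121411/1515117640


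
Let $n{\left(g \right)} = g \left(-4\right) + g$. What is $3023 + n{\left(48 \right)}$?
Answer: $2879$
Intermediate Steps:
$n{\left(g \right)} = - 3 g$ ($n{\left(g \right)} = - 4 g + g = - 3 g$)
$3023 + n{\left(48 \right)} = 3023 - 144 = 2879$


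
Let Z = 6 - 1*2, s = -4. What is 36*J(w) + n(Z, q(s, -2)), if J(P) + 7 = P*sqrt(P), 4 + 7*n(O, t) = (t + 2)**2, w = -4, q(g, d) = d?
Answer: -1768/7 - 288*I ≈ -252.57 - 288.0*I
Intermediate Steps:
Z = 4 (Z = 6 - 2 = 4)
n(O, t) = -4/7 + (2 + t)**2/7 (n(O, t) = -4/7 + (t + 2)**2/7 = -4/7 + (2 + t)**2/7)
J(P) = -7 + P**(3/2) (J(P) = -7 + P*sqrt(P) = -7 + P**(3/2))
36*J(w) + n(Z, q(s, -2)) = 36*(-7 + (-4)**(3/2)) + (1/7)*(-2)*(4 - 2) = 36*(-7 - 8*I) + (1/7)*(-2)*2 = (-252 - 288*I) - 4/7 = -1768/7 - 288*I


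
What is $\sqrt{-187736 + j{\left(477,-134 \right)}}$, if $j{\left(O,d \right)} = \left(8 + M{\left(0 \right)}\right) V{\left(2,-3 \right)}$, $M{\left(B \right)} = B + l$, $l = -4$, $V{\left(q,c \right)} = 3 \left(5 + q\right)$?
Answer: $2 i \sqrt{46913} \approx 433.19 i$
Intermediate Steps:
$V{\left(q,c \right)} = 15 + 3 q$
$M{\left(B \right)} = -4 + B$ ($M{\left(B \right)} = B - 4 = -4 + B$)
$j{\left(O,d \right)} = 84$ ($j{\left(O,d \right)} = \left(8 + \left(-4 + 0\right)\right) \left(15 + 3 \cdot 2\right) = \left(8 - 4\right) \left(15 + 6\right) = 4 \cdot 21 = 84$)
$\sqrt{-187736 + j{\left(477,-134 \right)}} = \sqrt{-187736 + 84} = \sqrt{-187652} = 2 i \sqrt{46913}$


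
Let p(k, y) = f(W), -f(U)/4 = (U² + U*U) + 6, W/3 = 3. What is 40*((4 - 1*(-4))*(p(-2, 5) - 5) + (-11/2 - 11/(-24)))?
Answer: -650525/3 ≈ -2.1684e+5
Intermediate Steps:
W = 9 (W = 3*3 = 9)
f(U) = -24 - 8*U² (f(U) = -4*((U² + U*U) + 6) = -4*((U² + U²) + 6) = -4*(2*U² + 6) = -4*(6 + 2*U²) = -24 - 8*U²)
p(k, y) = -672 (p(k, y) = -24 - 8*9² = -24 - 8*81 = -24 - 648 = -672)
40*((4 - 1*(-4))*(p(-2, 5) - 5) + (-11/2 - 11/(-24))) = 40*((4 - 1*(-4))*(-672 - 5) + (-11/2 - 11/(-24))) = 40*((4 + 4)*(-677) + (-11*½ - 11*(-1/24))) = 40*(8*(-677) + (-11/2 + 11/24)) = 40*(-5416 - 121/24) = 40*(-130105/24) = -650525/3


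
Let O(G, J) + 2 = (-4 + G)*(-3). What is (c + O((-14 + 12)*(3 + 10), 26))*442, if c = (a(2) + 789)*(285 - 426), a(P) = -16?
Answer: -48136010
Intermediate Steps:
O(G, J) = 10 - 3*G (O(G, J) = -2 + (-4 + G)*(-3) = -2 + (12 - 3*G) = 10 - 3*G)
c = -108993 (c = (-16 + 789)*(285 - 426) = 773*(-141) = -108993)
(c + O((-14 + 12)*(3 + 10), 26))*442 = (-108993 + (10 - 3*(-14 + 12)*(3 + 10)))*442 = (-108993 + (10 - (-6)*13))*442 = (-108993 + (10 - 3*(-26)))*442 = (-108993 + (10 + 78))*442 = (-108993 + 88)*442 = -108905*442 = -48136010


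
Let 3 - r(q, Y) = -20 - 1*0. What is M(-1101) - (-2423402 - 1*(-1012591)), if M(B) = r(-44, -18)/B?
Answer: 1553302888/1101 ≈ 1.4108e+6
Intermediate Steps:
r(q, Y) = 23 (r(q, Y) = 3 - (-20 - 1*0) = 3 - (-20 + 0) = 3 - 1*(-20) = 3 + 20 = 23)
M(B) = 23/B
M(-1101) - (-2423402 - 1*(-1012591)) = 23/(-1101) - (-2423402 - 1*(-1012591)) = 23*(-1/1101) - (-2423402 + 1012591) = -23/1101 - 1*(-1410811) = -23/1101 + 1410811 = 1553302888/1101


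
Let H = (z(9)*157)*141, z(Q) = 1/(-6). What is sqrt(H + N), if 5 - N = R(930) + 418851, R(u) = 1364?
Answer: I*sqrt(1695598)/2 ≈ 651.08*I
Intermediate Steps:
z(Q) = -1/6
N = -420210 (N = 5 - (1364 + 418851) = 5 - 1*420215 = 5 - 420215 = -420210)
H = -7379/2 (H = -1/6*157*141 = -157/6*141 = -7379/2 ≈ -3689.5)
sqrt(H + N) = sqrt(-7379/2 - 420210) = sqrt(-847799/2) = I*sqrt(1695598)/2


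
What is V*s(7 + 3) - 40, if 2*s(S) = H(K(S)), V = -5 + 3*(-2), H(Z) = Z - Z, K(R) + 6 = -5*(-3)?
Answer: -40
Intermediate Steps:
K(R) = 9 (K(R) = -6 - 5*(-3) = -6 + 15 = 9)
H(Z) = 0
V = -11 (V = -5 - 6 = -11)
s(S) = 0 (s(S) = (½)*0 = 0)
V*s(7 + 3) - 40 = -11*0 - 40 = 0 - 40 = -40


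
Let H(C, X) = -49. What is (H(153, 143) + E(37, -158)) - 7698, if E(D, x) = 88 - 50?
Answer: -7709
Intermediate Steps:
E(D, x) = 38
(H(153, 143) + E(37, -158)) - 7698 = (-49 + 38) - 7698 = -11 - 7698 = -7709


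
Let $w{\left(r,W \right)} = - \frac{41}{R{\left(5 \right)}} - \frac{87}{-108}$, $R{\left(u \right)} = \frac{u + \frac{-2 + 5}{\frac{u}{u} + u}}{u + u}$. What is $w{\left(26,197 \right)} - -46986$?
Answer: $\frac{18577255}{396} \approx 46912.0$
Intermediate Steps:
$R{\left(u \right)} = \frac{u + \frac{3}{1 + u}}{2 u}$
$w{\left(r,W \right)} = - \frac{29201}{396}$ ($w{\left(r,W \right)} = - \frac{41}{\frac{1}{2} \cdot \frac{1}{5} \frac{1}{1 + 5} \left(3 + 5 + 5^{2}\right)} - \frac{87}{-108} = - \frac{41}{\frac{1}{2} \cdot \frac{1}{5} \cdot \frac{1}{6} \left(3 + 5 + 25\right)} - - \frac{29}{36} = - \frac{41}{\frac{1}{2} \cdot \frac{1}{5} \cdot \frac{1}{6} \cdot 33} + \frac{29}{36} = - \frac{41}{\frac{11}{20}} + \frac{29}{36} = \left(-41\right) \frac{20}{11} + \frac{29}{36} = - \frac{820}{11} + \frac{29}{36} = - \frac{29201}{396}$)
$w{\left(26,197 \right)} - -46986 = - \frac{29201}{396} - -46986 = - \frac{29201}{396} + 46986 = \frac{18577255}{396}$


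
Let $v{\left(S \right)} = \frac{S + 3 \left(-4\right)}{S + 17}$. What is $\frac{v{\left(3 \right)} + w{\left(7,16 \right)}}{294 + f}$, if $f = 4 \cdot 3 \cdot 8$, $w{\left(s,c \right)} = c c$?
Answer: $\frac{5111}{7800} \approx 0.65526$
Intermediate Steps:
$w{\left(s,c \right)} = c^{2}$
$f = 96$ ($f = 12 \cdot 8 = 96$)
$v{\left(S \right)} = \frac{-12 + S}{17 + S}$ ($v{\left(S \right)} = \frac{S - 12}{17 + S} = \frac{-12 + S}{17 + S}$)
$\frac{v{\left(3 \right)} + w{\left(7,16 \right)}}{294 + f} = \frac{\frac{-12 + 3}{17 + 3} + 16^{2}}{294 + 96} = \frac{\frac{1}{20} \left(-9\right) + 256}{390} = \left(\frac{1}{20} \left(-9\right) + 256\right) \frac{1}{390} = \left(- \frac{9}{20} + 256\right) \frac{1}{390} = \frac{5111}{20} \cdot \frac{1}{390} = \frac{5111}{7800}$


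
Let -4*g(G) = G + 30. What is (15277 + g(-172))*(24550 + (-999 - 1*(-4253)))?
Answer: 425748750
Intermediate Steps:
g(G) = -15/2 - G/4 (g(G) = -(G + 30)/4 = -(30 + G)/4 = -15/2 - G/4)
(15277 + g(-172))*(24550 + (-999 - 1*(-4253))) = (15277 + (-15/2 - 1/4*(-172)))*(24550 + (-999 - 1*(-4253))) = (15277 + (-15/2 + 43))*(24550 + (-999 + 4253)) = (15277 + 71/2)*(24550 + 3254) = (30625/2)*27804 = 425748750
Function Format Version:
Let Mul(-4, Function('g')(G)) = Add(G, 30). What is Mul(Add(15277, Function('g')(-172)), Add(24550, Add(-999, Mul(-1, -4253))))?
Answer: 425748750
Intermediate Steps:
Function('g')(G) = Add(Rational(-15, 2), Mul(Rational(-1, 4), G)) (Function('g')(G) = Mul(Rational(-1, 4), Add(G, 30)) = Mul(Rational(-1, 4), Add(30, G)) = Add(Rational(-15, 2), Mul(Rational(-1, 4), G)))
Mul(Add(15277, Function('g')(-172)), Add(24550, Add(-999, Mul(-1, -4253)))) = Mul(Add(15277, Add(Rational(-15, 2), Mul(Rational(-1, 4), -172))), Add(24550, Add(-999, Mul(-1, -4253)))) = Mul(Add(15277, Add(Rational(-15, 2), 43)), Add(24550, Add(-999, 4253))) = Mul(Add(15277, Rational(71, 2)), Add(24550, 3254)) = Mul(Rational(30625, 2), 27804) = 425748750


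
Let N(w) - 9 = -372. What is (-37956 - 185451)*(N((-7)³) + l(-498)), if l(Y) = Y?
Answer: 192353427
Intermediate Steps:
N(w) = -363 (N(w) = 9 - 372 = -363)
(-37956 - 185451)*(N((-7)³) + l(-498)) = (-37956 - 185451)*(-363 - 498) = -223407*(-861) = 192353427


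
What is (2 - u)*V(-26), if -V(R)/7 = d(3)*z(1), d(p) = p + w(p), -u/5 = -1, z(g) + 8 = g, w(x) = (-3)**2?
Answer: -1764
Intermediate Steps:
w(x) = 9
z(g) = -8 + g
u = 5 (u = -5*(-1) = 5)
d(p) = 9 + p (d(p) = p + 9 = 9 + p)
V(R) = 588 (V(R) = -7*(9 + 3)*(-8 + 1) = -84*(-7) = -7*(-84) = 588)
(2 - u)*V(-26) = (2 - 1*5)*588 = (2 - 5)*588 = -3*588 = -1764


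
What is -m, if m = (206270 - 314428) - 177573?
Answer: 285731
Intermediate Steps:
m = -285731 (m = -108158 - 177573 = -285731)
-m = -1*(-285731) = 285731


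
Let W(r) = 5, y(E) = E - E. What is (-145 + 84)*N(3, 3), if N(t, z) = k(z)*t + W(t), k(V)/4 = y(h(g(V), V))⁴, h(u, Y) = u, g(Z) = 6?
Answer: -305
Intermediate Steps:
y(E) = 0
k(V) = 0 (k(V) = 4*0⁴ = 4*0 = 0)
N(t, z) = 5 (N(t, z) = 0*t + 5 = 0 + 5 = 5)
(-145 + 84)*N(3, 3) = (-145 + 84)*5 = -61*5 = -305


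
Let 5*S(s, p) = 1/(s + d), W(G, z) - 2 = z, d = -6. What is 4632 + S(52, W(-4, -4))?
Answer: 1065361/230 ≈ 4632.0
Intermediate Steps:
W(G, z) = 2 + z
S(s, p) = 1/(5*(-6 + s)) (S(s, p) = 1/(5*(s - 6)) = 1/(5*(-6 + s)))
4632 + S(52, W(-4, -4)) = 4632 + 1/(5*(-6 + 52)) = 4632 + (1/5)/46 = 4632 + (1/5)*(1/46) = 4632 + 1/230 = 1065361/230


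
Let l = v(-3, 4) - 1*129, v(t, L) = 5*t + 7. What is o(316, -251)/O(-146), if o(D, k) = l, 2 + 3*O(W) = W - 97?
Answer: 411/245 ≈ 1.6776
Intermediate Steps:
O(W) = -33 + W/3 (O(W) = -2/3 + (W - 97)/3 = -2/3 + (-97 + W)/3 = -2/3 + (-97/3 + W/3) = -33 + W/3)
v(t, L) = 7 + 5*t
l = -137 (l = (7 + 5*(-3)) - 1*129 = (7 - 15) - 129 = -8 - 129 = -137)
o(D, k) = -137
o(316, -251)/O(-146) = -137/(-33 + (1/3)*(-146)) = -137/(-33 - 146/3) = -137/(-245/3) = -137*(-3/245) = 411/245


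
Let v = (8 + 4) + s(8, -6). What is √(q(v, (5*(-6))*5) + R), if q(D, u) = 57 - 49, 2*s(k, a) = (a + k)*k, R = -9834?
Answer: 17*I*√34 ≈ 99.126*I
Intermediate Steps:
s(k, a) = k*(a + k)/2 (s(k, a) = ((a + k)*k)/2 = (k*(a + k))/2 = k*(a + k)/2)
v = 20 (v = (8 + 4) + (½)*8*(-6 + 8) = 12 + (½)*8*2 = 12 + 8 = 20)
q(D, u) = 8
√(q(v, (5*(-6))*5) + R) = √(8 - 9834) = √(-9826) = 17*I*√34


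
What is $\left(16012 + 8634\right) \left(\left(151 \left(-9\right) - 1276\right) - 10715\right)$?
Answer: $-329024100$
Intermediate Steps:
$\left(16012 + 8634\right) \left(\left(151 \left(-9\right) - 1276\right) - 10715\right) = 24646 \left(\left(-1359 - 1276\right) - 10715\right) = 24646 \left(-2635 - 10715\right) = 24646 \left(-13350\right) = -329024100$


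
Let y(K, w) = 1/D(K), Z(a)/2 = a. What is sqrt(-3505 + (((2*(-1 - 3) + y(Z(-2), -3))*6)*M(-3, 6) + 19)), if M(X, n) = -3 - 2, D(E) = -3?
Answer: 2*I*sqrt(809) ≈ 56.886*I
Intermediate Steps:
Z(a) = 2*a
y(K, w) = -1/3 (y(K, w) = 1/(-3) = -1/3)
M(X, n) = -5
sqrt(-3505 + (((2*(-1 - 3) + y(Z(-2), -3))*6)*M(-3, 6) + 19)) = sqrt(-3505 + (((2*(-1 - 3) - 1/3)*6)*(-5) + 19)) = sqrt(-3505 + (((2*(-4) - 1/3)*6)*(-5) + 19)) = sqrt(-3505 + (((-8 - 1/3)*6)*(-5) + 19)) = sqrt(-3505 + (-25/3*6*(-5) + 19)) = sqrt(-3505 + (-50*(-5) + 19)) = sqrt(-3505 + (250 + 19)) = sqrt(-3505 + 269) = sqrt(-3236) = 2*I*sqrt(809)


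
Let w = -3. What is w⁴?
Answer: 81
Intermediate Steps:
w⁴ = (-3)⁴ = 81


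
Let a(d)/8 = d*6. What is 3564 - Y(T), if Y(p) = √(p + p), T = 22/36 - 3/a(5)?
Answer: 3564 - √4310/60 ≈ 3562.9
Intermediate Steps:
a(d) = 48*d (a(d) = 8*(d*6) = 8*(6*d) = 48*d)
T = 431/720 (T = 22/36 - 3/(48*5) = 22*(1/36) - 3/240 = 11/18 - 3*1/240 = 11/18 - 1/80 = 431/720 ≈ 0.59861)
Y(p) = √2*√p (Y(p) = √(2*p) = √2*√p)
3564 - Y(T) = 3564 - √2*√(431/720) = 3564 - √2*√2155/60 = 3564 - √4310/60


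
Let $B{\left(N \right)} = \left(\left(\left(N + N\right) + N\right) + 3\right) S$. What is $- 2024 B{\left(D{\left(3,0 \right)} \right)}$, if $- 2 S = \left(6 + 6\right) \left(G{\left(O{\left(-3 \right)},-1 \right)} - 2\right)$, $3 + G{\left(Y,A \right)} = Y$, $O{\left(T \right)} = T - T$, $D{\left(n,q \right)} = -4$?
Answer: $546480$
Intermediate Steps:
$O{\left(T \right)} = 0$
$G{\left(Y,A \right)} = -3 + Y$
$S = 30$ ($S = - \frac{\left(6 + 6\right) \left(\left(-3 + 0\right) - 2\right)}{2} = - \frac{12 \left(-3 - 2\right)}{2} = - \frac{12 \left(-5\right)}{2} = \left(- \frac{1}{2}\right) \left(-60\right) = 30$)
$B{\left(N \right)} = 90 + 90 N$ ($B{\left(N \right)} = \left(\left(\left(N + N\right) + N\right) + 3\right) 30 = \left(\left(2 N + N\right) + 3\right) 30 = \left(3 N + 3\right) 30 = \left(3 + 3 N\right) 30 = 90 + 90 N$)
$- 2024 B{\left(D{\left(3,0 \right)} \right)} = - 2024 \left(90 + 90 \left(-4\right)\right) = - 2024 \left(90 - 360\right) = \left(-2024\right) \left(-270\right) = 546480$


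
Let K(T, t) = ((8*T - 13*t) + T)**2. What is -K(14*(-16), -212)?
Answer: -547600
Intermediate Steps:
K(T, t) = (-13*t + 9*T)**2 (K(T, t) = ((-13*t + 8*T) + T)**2 = (-13*t + 9*T)**2)
-K(14*(-16), -212) = -(-13*(-212) + 9*(14*(-16)))**2 = -(2756 + 9*(-224))**2 = -(2756 - 2016)**2 = -1*740**2 = -1*547600 = -547600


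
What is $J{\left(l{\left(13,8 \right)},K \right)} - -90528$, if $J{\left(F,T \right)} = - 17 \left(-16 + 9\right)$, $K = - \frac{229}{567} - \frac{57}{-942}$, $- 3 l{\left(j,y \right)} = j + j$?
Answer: $90647$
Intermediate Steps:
$l{\left(j,y \right)} = - \frac{2 j}{3}$ ($l{\left(j,y \right)} = - \frac{j + j}{3} = - \frac{2 j}{3}$)
$K = - \frac{61133}{178038}$ ($K = \left(-229\right) \frac{1}{567} - - \frac{19}{314} = - \frac{229}{567} + \frac{19}{314} = - \frac{61133}{178038} \approx -0.34337$)
$J{\left(F,T \right)} = 119$ ($J{\left(F,T \right)} = \left(-17\right) \left(-7\right) = 119$)
$J{\left(l{\left(13,8 \right)},K \right)} - -90528 = 119 - -90528 = 119 + 90528 = 90647$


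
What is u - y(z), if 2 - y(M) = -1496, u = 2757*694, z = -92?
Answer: 1911860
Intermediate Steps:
u = 1913358
y(M) = 1498 (y(M) = 2 - 1*(-1496) = 2 + 1496 = 1498)
u - y(z) = 1913358 - 1*1498 = 1913358 - 1498 = 1911860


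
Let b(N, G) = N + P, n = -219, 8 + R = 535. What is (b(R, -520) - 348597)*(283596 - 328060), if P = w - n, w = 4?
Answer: 15466669008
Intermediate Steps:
R = 527 (R = -8 + 535 = 527)
P = 223 (P = 4 - 1*(-219) = 4 + 219 = 223)
b(N, G) = 223 + N (b(N, G) = N + 223 = 223 + N)
(b(R, -520) - 348597)*(283596 - 328060) = ((223 + 527) - 348597)*(283596 - 328060) = (750 - 348597)*(-44464) = -347847*(-44464) = 15466669008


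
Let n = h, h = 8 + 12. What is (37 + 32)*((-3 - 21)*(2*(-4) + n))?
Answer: -19872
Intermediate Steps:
h = 20
n = 20
(37 + 32)*((-3 - 21)*(2*(-4) + n)) = (37 + 32)*((-3 - 21)*(2*(-4) + 20)) = 69*(-24*(-8 + 20)) = 69*(-24*12) = 69*(-288) = -19872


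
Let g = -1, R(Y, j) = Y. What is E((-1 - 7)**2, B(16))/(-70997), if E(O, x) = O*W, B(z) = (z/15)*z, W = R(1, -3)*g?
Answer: 64/70997 ≈ 0.00090145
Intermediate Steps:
W = -1 (W = 1*(-1) = -1)
B(z) = z**2/15 (B(z) = (z*(1/15))*z = (z/15)*z = z**2/15)
E(O, x) = -O (E(O, x) = O*(-1) = -O)
E((-1 - 7)**2, B(16))/(-70997) = -(-1 - 7)**2/(-70997) = -1*(-8)**2*(-1/70997) = -1*64*(-1/70997) = -64*(-1/70997) = 64/70997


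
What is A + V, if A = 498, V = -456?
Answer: 42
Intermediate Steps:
A + V = 498 - 456 = 42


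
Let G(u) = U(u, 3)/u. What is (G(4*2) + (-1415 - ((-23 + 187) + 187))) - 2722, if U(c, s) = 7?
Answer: -35897/8 ≈ -4487.1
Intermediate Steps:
G(u) = 7/u
(G(4*2) + (-1415 - ((-23 + 187) + 187))) - 2722 = (7/((4*2)) + (-1415 - ((-23 + 187) + 187))) - 2722 = (7/8 + (-1415 - (164 + 187))) - 2722 = (7*(⅛) + (-1415 - 1*351)) - 2722 = (7/8 + (-1415 - 351)) - 2722 = (7/8 - 1766) - 2722 = -14121/8 - 2722 = -35897/8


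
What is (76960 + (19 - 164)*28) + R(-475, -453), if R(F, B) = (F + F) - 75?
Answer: 71875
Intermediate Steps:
R(F, B) = -75 + 2*F (R(F, B) = 2*F - 75 = -75 + 2*F)
(76960 + (19 - 164)*28) + R(-475, -453) = (76960 + (19 - 164)*28) + (-75 + 2*(-475)) = (76960 - 145*28) + (-75 - 950) = (76960 - 4060) - 1025 = 72900 - 1025 = 71875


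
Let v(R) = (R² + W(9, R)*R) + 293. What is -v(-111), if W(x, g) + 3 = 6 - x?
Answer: -13280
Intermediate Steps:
W(x, g) = 3 - x (W(x, g) = -3 + (6 - x) = 3 - x)
v(R) = 293 + R² - 6*R (v(R) = (R² + (3 - 1*9)*R) + 293 = (R² + (3 - 9)*R) + 293 = (R² - 6*R) + 293 = 293 + R² - 6*R)
-v(-111) = -(293 + (-111)² - 6*(-111)) = -(293 + 12321 + 666) = -1*13280 = -13280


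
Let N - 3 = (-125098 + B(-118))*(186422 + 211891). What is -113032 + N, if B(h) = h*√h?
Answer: -49828272703 - 47000934*I*√118 ≈ -4.9828e+10 - 5.1056e+8*I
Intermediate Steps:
B(h) = h^(3/2)
N = -49828159671 - 47000934*I*√118 (N = 3 + (-125098 + (-118)^(3/2))*(186422 + 211891) = 3 + (-125098 - 118*I*√118)*398313 = 3 + (-49828159674 - 47000934*I*√118) = -49828159671 - 47000934*I*√118 ≈ -4.9828e+10 - 5.1056e+8*I)
-113032 + N = -113032 + (-49828159671 - 47000934*I*√118) = -49828272703 - 47000934*I*√118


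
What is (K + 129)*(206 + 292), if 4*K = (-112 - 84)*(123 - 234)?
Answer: 2772864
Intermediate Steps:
K = 5439 (K = ((-112 - 84)*(123 - 234))/4 = (-196*(-111))/4 = (¼)*21756 = 5439)
(K + 129)*(206 + 292) = (5439 + 129)*(206 + 292) = 5568*498 = 2772864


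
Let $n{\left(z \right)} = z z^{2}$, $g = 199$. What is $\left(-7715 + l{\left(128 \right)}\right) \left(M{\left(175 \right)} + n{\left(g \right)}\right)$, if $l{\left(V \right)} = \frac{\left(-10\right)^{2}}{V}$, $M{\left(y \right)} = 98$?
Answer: $- \frac{1945389457935}{32} \approx -6.0793 \cdot 10^{10}$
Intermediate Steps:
$n{\left(z \right)} = z^{3}$
$l{\left(V \right)} = \frac{100}{V}$
$\left(-7715 + l{\left(128 \right)}\right) \left(M{\left(175 \right)} + n{\left(g \right)}\right) = \left(-7715 + \frac{100}{128}\right) \left(98 + 199^{3}\right) = \left(-7715 + 100 \cdot \frac{1}{128}\right) \left(98 + 7880599\right) = \left(-7715 + \frac{25}{32}\right) 7880697 = \left(- \frac{246855}{32}\right) 7880697 = - \frac{1945389457935}{32}$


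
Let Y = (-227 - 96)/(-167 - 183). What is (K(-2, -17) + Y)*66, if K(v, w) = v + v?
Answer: -35541/175 ≈ -203.09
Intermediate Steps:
K(v, w) = 2*v
Y = 323/350 (Y = -323/(-350) = -323*(-1/350) = 323/350 ≈ 0.92286)
(K(-2, -17) + Y)*66 = (2*(-2) + 323/350)*66 = (-4 + 323/350)*66 = -1077/350*66 = -35541/175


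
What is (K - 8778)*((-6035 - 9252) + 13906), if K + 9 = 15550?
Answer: -9339703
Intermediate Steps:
K = 15541 (K = -9 + 15550 = 15541)
(K - 8778)*((-6035 - 9252) + 13906) = (15541 - 8778)*((-6035 - 9252) + 13906) = 6763*(-15287 + 13906) = 6763*(-1381) = -9339703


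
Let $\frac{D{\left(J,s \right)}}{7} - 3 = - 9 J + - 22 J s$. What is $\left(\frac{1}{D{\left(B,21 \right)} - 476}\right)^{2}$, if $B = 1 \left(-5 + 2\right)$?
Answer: $\frac{1}{89038096} \approx 1.1231 \cdot 10^{-8}$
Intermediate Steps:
$B = -3$ ($B = 1 \left(-3\right) = -3$)
$D{\left(J,s \right)} = 21 - 63 J - 154 J s$ ($D{\left(J,s \right)} = 21 + 7 \left(- 9 J + - 22 J s\right) = 21 + 7 \left(- 9 J - 22 J s\right) = 21 - \left(63 J + 154 J s\right) = 21 - 63 J - 154 J s$)
$\left(\frac{1}{D{\left(B,21 \right)} - 476}\right)^{2} = \left(\frac{1}{\left(21 - -189 - \left(-462\right) 21\right) - 476}\right)^{2} = \left(\frac{1}{\left(21 + 189 + 9702\right) - 476}\right)^{2} = \left(\frac{1}{9912 - 476}\right)^{2} = \left(\frac{1}{9436}\right)^{2} = \frac{1}{89038096}$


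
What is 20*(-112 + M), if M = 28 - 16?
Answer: -2000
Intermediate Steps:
M = 12
20*(-112 + M) = 20*(-112 + 12) = 20*(-100) = -2000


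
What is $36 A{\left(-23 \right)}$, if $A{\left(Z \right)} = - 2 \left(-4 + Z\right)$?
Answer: $1944$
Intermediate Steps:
$A{\left(Z \right)} = 8 - 2 Z$
$36 A{\left(-23 \right)} = 36 \left(8 - -46\right) = 36 \left(8 + 46\right) = 36 \cdot 54 = 1944$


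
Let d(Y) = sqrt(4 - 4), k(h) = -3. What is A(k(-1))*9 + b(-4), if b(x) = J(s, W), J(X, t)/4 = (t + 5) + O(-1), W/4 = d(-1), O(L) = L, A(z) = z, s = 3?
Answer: -11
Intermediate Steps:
d(Y) = 0 (d(Y) = sqrt(0) = 0)
W = 0 (W = 4*0 = 0)
J(X, t) = 16 + 4*t (J(X, t) = 4*((t + 5) - 1) = 4*((5 + t) - 1) = 4*(4 + t) = 16 + 4*t)
b(x) = 16 (b(x) = 16 + 4*0 = 16 + 0 = 16)
A(k(-1))*9 + b(-4) = -3*9 + 16 = -27 + 16 = -11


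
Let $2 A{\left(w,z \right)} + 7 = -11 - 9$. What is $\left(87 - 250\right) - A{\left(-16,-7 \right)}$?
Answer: $- \frac{299}{2} \approx -149.5$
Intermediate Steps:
$A{\left(w,z \right)} = - \frac{27}{2}$ ($A{\left(w,z \right)} = - \frac{7}{2} + \frac{-11 - 9}{2} = - \frac{7}{2} + \frac{1}{2} \left(-20\right) = - \frac{7}{2} - 10 = - \frac{27}{2}$)
$\left(87 - 250\right) - A{\left(-16,-7 \right)} = \left(87 - 250\right) - - \frac{27}{2} = \left(87 - 250\right) + \frac{27}{2} = -163 + \frac{27}{2} = - \frac{299}{2}$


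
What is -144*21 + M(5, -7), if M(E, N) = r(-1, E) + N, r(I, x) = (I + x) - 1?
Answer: -3028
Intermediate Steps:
r(I, x) = -1 + I + x
M(E, N) = -2 + E + N (M(E, N) = (-1 - 1 + E) + N = (-2 + E) + N = -2 + E + N)
-144*21 + M(5, -7) = -144*21 + (-2 + 5 - 7) = -3024 - 4 = -3028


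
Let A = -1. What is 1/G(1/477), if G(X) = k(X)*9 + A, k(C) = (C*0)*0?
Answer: -1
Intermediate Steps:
k(C) = 0 (k(C) = 0*0 = 0)
G(X) = -1 (G(X) = 0*9 - 1 = 0 - 1 = -1)
1/G(1/477) = 1/(-1) = -1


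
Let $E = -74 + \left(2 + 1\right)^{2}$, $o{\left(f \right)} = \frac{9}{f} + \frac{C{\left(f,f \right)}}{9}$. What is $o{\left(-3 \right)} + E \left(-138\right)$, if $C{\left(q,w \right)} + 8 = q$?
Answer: $\frac{80692}{9} \approx 8965.8$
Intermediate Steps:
$C{\left(q,w \right)} = -8 + q$
$o{\left(f \right)} = - \frac{8}{9} + \frac{9}{f} + \frac{f}{9}$ ($o{\left(f \right)} = \frac{9}{f} + \frac{-8 + f}{9} = \frac{9}{f} + \left(-8 + f\right) \frac{1}{9} = \frac{9}{f} + \left(- \frac{8}{9} + \frac{f}{9}\right) = - \frac{8}{9} + \frac{9}{f} + \frac{f}{9}$)
$E = -65$ ($E = -74 + 3^{2} = -74 + 9 = -65$)
$o{\left(-3 \right)} + E \left(-138\right) = \frac{81 - 3 \left(-8 - 3\right)}{9 \left(-3\right)} - -8970 = \frac{1}{9} \left(- \frac{1}{3}\right) \left(81 - -33\right) + 8970 = \frac{1}{9} \left(- \frac{1}{3}\right) \left(81 + 33\right) + 8970 = \frac{1}{9} \left(- \frac{1}{3}\right) 114 + 8970 = - \frac{38}{9} + 8970 = \frac{80692}{9}$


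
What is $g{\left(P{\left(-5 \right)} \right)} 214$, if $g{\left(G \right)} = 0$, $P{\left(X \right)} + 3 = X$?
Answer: $0$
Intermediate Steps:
$P{\left(X \right)} = -3 + X$
$g{\left(P{\left(-5 \right)} \right)} 214 = 0 \cdot 214 = 0$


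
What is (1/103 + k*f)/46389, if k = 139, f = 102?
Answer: 1460335/4778067 ≈ 0.30563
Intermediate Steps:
(1/103 + k*f)/46389 = (1/103 + 139*102)/46389 = (1/103 + 14178)*(1/46389) = (1460335/103)*(1/46389) = 1460335/4778067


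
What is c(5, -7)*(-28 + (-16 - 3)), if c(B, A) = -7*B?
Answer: 1645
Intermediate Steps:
c(5, -7)*(-28 + (-16 - 3)) = (-7*5)*(-28 + (-16 - 3)) = -35*(-28 - 19) = -35*(-47) = 1645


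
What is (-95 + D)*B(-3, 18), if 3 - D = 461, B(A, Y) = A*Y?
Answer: 29862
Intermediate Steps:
D = -458 (D = 3 - 1*461 = 3 - 461 = -458)
(-95 + D)*B(-3, 18) = (-95 - 458)*(-3*18) = -553*(-54) = 29862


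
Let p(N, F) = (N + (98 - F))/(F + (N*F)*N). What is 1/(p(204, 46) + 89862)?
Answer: 957191/86015097770 ≈ 1.1128e-5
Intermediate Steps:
p(N, F) = (98 + N - F)/(F + F*N²) (p(N, F) = (98 + N - F)/(F + (F*N)*N) = (98 + N - F)/(F + F*N²))
1/(p(204, 46) + 89862) = 1/((98 + 204 - 1*46)/(46*(1 + 204²)) + 89862) = 1/((98 + 204 - 46)/(46*(1 + 41616)) + 89862) = 1/((1/46)*256/41617 + 89862) = 1/((1/46)*(1/41617)*256 + 89862) = 1/(128/957191 + 89862) = 1/(86015097770/957191) = 957191/86015097770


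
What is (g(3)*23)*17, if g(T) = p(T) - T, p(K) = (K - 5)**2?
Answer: 391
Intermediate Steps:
p(K) = (-5 + K)**2
g(T) = (-5 + T)**2 - T
(g(3)*23)*17 = (((-5 + 3)**2 - 1*3)*23)*17 = (((-2)**2 - 3)*23)*17 = ((4 - 3)*23)*17 = (1*23)*17 = 23*17 = 391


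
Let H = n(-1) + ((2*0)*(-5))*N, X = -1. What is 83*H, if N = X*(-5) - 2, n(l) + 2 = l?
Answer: -249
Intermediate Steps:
n(l) = -2 + l
N = 3 (N = -1*(-5) - 2 = 5 - 2 = 3)
H = -3 (H = (-2 - 1) + ((2*0)*(-5))*3 = -3 + (0*(-5))*3 = -3 + 0*3 = -3 + 0 = -3)
83*H = 83*(-3) = -249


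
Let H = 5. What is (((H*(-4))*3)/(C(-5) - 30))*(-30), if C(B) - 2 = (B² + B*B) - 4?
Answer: 100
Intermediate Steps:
C(B) = -2 + 2*B² (C(B) = 2 + ((B² + B*B) - 4) = 2 + ((B² + B²) - 4) = 2 + (2*B² - 4) = 2 + (-4 + 2*B²) = -2 + 2*B²)
(((H*(-4))*3)/(C(-5) - 30))*(-30) = (((5*(-4))*3)/((-2 + 2*(-5)²) - 30))*(-30) = ((-20*3)/((-2 + 2*25) - 30))*(-30) = (-60/((-2 + 50) - 30))*(-30) = (-60/(48 - 30))*(-30) = (-60/18)*(-30) = ((1/18)*(-60))*(-30) = -10/3*(-30) = 100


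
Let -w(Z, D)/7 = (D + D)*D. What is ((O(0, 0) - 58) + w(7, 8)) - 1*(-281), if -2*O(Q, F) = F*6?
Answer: -673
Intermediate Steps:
w(Z, D) = -14*D² (w(Z, D) = -7*(D + D)*D = -7*2*D*D = -14*D²)
O(Q, F) = -3*F (O(Q, F) = -F*6/2 = -3*F)
((O(0, 0) - 58) + w(7, 8)) - 1*(-281) = ((-3*0 - 58) - 14*8²) - 1*(-281) = ((0 - 58) - 14*64) + 281 = (-58 - 896) + 281 = -954 + 281 = -673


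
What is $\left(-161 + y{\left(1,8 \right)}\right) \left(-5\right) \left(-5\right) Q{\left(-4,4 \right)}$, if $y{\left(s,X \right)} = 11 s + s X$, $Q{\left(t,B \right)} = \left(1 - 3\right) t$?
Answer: $-28400$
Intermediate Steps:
$Q{\left(t,B \right)} = - 2 t$
$y{\left(s,X \right)} = 11 s + X s$
$\left(-161 + y{\left(1,8 \right)}\right) \left(-5\right) \left(-5\right) Q{\left(-4,4 \right)} = \left(-161 + 1 \left(11 + 8\right)\right) \left(-5\right) \left(-5\right) \left(\left(-2\right) \left(-4\right)\right) = \left(-161 + 1 \cdot 19\right) 25 \cdot 8 = \left(-161 + 19\right) 200 = \left(-142\right) 200 = -28400$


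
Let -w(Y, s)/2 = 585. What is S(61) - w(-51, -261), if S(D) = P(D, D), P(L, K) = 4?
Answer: 1174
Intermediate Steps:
S(D) = 4
w(Y, s) = -1170 (w(Y, s) = -2*585 = -1170)
S(61) - w(-51, -261) = 4 - 1*(-1170) = 4 + 1170 = 1174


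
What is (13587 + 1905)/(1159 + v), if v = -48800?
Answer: -15492/47641 ≈ -0.32518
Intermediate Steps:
(13587 + 1905)/(1159 + v) = (13587 + 1905)/(1159 - 48800) = 15492/(-47641) = 15492*(-1/47641) = -15492/47641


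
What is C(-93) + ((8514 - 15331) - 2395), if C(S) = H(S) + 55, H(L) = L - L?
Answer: -9157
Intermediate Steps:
H(L) = 0
C(S) = 55 (C(S) = 0 + 55 = 55)
C(-93) + ((8514 - 15331) - 2395) = 55 + ((8514 - 15331) - 2395) = 55 + (-6817 - 2395) = 55 - 9212 = -9157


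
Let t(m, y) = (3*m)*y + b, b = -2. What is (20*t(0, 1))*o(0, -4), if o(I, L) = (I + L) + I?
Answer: 160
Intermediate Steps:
o(I, L) = L + 2*I
t(m, y) = -2 + 3*m*y (t(m, y) = (3*m)*y - 2 = 3*m*y - 2 = -2 + 3*m*y)
(20*t(0, 1))*o(0, -4) = (20*(-2 + 3*0*1))*(-4 + 2*0) = (20*(-2 + 0))*(-4 + 0) = (20*(-2))*(-4) = -40*(-4) = 160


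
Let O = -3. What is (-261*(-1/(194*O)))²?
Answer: 7569/37636 ≈ 0.20111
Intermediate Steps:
(-261*(-1/(194*O)))² = (-261/((-194*(-3))))² = (-261/582)² = (-261*1/582)² = (-87/194)² = 7569/37636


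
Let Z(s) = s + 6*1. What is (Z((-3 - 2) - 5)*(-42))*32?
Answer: 5376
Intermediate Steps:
Z(s) = 6 + s (Z(s) = s + 6 = 6 + s)
(Z((-3 - 2) - 5)*(-42))*32 = ((6 + ((-3 - 2) - 5))*(-42))*32 = ((6 + (-5 - 5))*(-42))*32 = ((6 - 10)*(-42))*32 = -4*(-42)*32 = 168*32 = 5376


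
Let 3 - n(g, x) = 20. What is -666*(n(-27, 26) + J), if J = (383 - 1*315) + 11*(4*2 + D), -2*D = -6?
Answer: -114552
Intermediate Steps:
D = 3 (D = -½*(-6) = 3)
n(g, x) = -17 (n(g, x) = 3 - 1*20 = 3 - 20 = -17)
J = 189 (J = (383 - 1*315) + 11*(4*2 + 3) = (383 - 315) + 11*(8 + 3) = 68 + 11*11 = 68 + 121 = 189)
-666*(n(-27, 26) + J) = -666*(-17 + 189) = -666*172 = -114552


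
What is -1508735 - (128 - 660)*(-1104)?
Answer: -2096063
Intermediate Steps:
-1508735 - (128 - 660)*(-1104) = -1508735 - (-532)*(-1104) = -1508735 - 1*587328 = -1508735 - 587328 = -2096063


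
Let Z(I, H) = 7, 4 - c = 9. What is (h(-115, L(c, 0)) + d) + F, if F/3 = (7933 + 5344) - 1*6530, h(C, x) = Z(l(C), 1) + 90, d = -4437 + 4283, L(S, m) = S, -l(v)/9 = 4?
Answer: 20184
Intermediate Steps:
c = -5 (c = 4 - 1*9 = 4 - 9 = -5)
l(v) = -36 (l(v) = -9*4 = -36)
d = -154
h(C, x) = 97 (h(C, x) = 7 + 90 = 97)
F = 20241 (F = 3*((7933 + 5344) - 1*6530) = 3*(13277 - 6530) = 3*6747 = 20241)
(h(-115, L(c, 0)) + d) + F = (97 - 154) + 20241 = -57 + 20241 = 20184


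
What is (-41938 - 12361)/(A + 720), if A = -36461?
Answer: 54299/35741 ≈ 1.5192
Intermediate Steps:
(-41938 - 12361)/(A + 720) = (-41938 - 12361)/(-36461 + 720) = -54299/(-35741) = -54299*(-1/35741) = 54299/35741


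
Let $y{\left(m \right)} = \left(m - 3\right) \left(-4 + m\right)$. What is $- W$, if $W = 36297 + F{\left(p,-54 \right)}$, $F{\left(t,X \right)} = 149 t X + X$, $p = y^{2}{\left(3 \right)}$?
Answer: $-36243$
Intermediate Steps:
$y{\left(m \right)} = \left(-4 + m\right) \left(-3 + m\right)$ ($y{\left(m \right)} = \left(-3 + m\right) \left(-4 + m\right) = \left(-4 + m\right) \left(-3 + m\right)$)
$p = 0$ ($p = \left(12 + 3^{2} - 21\right)^{2} = \left(12 + 9 - 21\right)^{2} = 0^{2} = 0$)
$F{\left(t,X \right)} = X + 149 X t$ ($F{\left(t,X \right)} = 149 X t + X = X + 149 X t$)
$W = 36243$ ($W = 36297 - 54 \left(1 + 149 \cdot 0\right) = 36297 - 54 \left(1 + 0\right) = 36297 - 54 = 36243$)
$- W = \left(-1\right) 36243 = -36243$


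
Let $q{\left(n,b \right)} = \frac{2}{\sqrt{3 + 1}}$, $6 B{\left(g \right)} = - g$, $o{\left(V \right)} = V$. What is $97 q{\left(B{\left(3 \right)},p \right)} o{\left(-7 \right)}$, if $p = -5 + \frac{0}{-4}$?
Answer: $-679$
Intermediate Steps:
$p = -5$ ($p = -5 + 0 \left(- \frac{1}{4}\right) = -5 + 0 = -5$)
$B{\left(g \right)} = - \frac{g}{6}$ ($B{\left(g \right)} = \frac{\left(-1\right) g}{6} = - \frac{g}{6}$)
$q{\left(n,b \right)} = 1$ ($q{\left(n,b \right)} = \frac{2}{\sqrt{4}} = \frac{2}{2} = 2 \cdot \frac{1}{2} = 1$)
$97 q{\left(B{\left(3 \right)},p \right)} o{\left(-7 \right)} = 97 \cdot 1 \left(-7\right) = 97 \left(-7\right) = -679$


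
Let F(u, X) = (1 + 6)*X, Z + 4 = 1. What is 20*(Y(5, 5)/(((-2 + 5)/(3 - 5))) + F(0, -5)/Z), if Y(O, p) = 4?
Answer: 180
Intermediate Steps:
Z = -3 (Z = -4 + 1 = -3)
F(u, X) = 7*X
20*(Y(5, 5)/(((-2 + 5)/(3 - 5))) + F(0, -5)/Z) = 20*(4/(((-2 + 5)/(3 - 5))) + (7*(-5))/(-3)) = 20*(4/((3/(-2))) - 35*(-⅓)) = 20*(4/((3*(-½))) + 35/3) = 20*(4/(-3/2) + 35/3) = 20*(4*(-⅔) + 35/3) = 20*(-8/3 + 35/3) = 20*9 = 180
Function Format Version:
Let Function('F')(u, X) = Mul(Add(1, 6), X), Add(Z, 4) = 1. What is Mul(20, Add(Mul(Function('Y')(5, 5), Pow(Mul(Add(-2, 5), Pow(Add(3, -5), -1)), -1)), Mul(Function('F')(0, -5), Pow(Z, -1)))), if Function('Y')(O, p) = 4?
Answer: 180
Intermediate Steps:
Z = -3 (Z = Add(-4, 1) = -3)
Function('F')(u, X) = Mul(7, X)
Mul(20, Add(Mul(Function('Y')(5, 5), Pow(Mul(Add(-2, 5), Pow(Add(3, -5), -1)), -1)), Mul(Function('F')(0, -5), Pow(Z, -1)))) = Mul(20, Add(Mul(4, Pow(Mul(Add(-2, 5), Pow(Add(3, -5), -1)), -1)), Mul(Mul(7, -5), Pow(-3, -1)))) = Mul(20, Add(Mul(4, Pow(Mul(3, Pow(-2, -1)), -1)), Mul(-35, Rational(-1, 3)))) = Mul(20, Add(Mul(4, Pow(Mul(3, Rational(-1, 2)), -1)), Rational(35, 3))) = Mul(20, Add(Mul(4, Pow(Rational(-3, 2), -1)), Rational(35, 3))) = Mul(20, Add(Mul(4, Rational(-2, 3)), Rational(35, 3))) = Mul(20, Add(Rational(-8, 3), Rational(35, 3))) = Mul(20, 9) = 180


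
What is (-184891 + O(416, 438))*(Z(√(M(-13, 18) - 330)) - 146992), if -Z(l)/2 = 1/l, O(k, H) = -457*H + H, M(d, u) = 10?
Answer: 56535916048 - 384619*I*√5/20 ≈ 5.6536e+10 - 43002.0*I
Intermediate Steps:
O(k, H) = -456*H
Z(l) = -2/l
(-184891 + O(416, 438))*(Z(√(M(-13, 18) - 330)) - 146992) = (-184891 - 456*438)*(-2/√(10 - 330) - 146992) = (-184891 - 199728)*(-2*(-I*√5/40) - 146992) = -384619*(-2*(-I*√5/40) - 146992) = -384619*(-(-1)*I*√5/20 - 146992) = -384619*(I*√5/20 - 146992) = -384619*(-146992 + I*√5/20) = 56535916048 - 384619*I*√5/20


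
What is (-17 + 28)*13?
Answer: 143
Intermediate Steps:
(-17 + 28)*13 = 11*13 = 143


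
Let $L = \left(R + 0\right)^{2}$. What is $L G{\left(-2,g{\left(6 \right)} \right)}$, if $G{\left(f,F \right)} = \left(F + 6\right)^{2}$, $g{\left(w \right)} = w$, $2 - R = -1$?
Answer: $1296$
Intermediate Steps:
$R = 3$ ($R = 2 - -1 = 2 + 1 = 3$)
$L = 9$ ($L = \left(3 + 0\right)^{2} = 3^{2} = 9$)
$G{\left(f,F \right)} = \left(6 + F\right)^{2}$
$L G{\left(-2,g{\left(6 \right)} \right)} = 9 \left(6 + 6\right)^{2} = 9 \cdot 12^{2} = 9 \cdot 144 = 1296$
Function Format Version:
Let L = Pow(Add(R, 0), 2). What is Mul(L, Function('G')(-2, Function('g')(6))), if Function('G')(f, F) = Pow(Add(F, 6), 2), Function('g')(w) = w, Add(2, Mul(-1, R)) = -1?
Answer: 1296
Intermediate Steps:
R = 3 (R = Add(2, Mul(-1, -1)) = Add(2, 1) = 3)
L = 9 (L = Pow(Add(3, 0), 2) = Pow(3, 2) = 9)
Function('G')(f, F) = Pow(Add(6, F), 2)
Mul(L, Function('G')(-2, Function('g')(6))) = Mul(9, Pow(Add(6, 6), 2)) = Mul(9, Pow(12, 2)) = Mul(9, 144) = 1296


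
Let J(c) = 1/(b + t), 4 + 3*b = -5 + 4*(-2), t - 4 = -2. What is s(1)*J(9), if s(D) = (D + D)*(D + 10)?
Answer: -6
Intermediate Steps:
t = 2 (t = 4 - 2 = 2)
b = -17/3 (b = -4/3 + (-5 + 4*(-2))/3 = -4/3 + (-5 - 8)/3 = -4/3 + (⅓)*(-13) = -4/3 - 13/3 = -17/3 ≈ -5.6667)
s(D) = 2*D*(10 + D) (s(D) = (2*D)*(10 + D) = 2*D*(10 + D))
J(c) = -3/11 (J(c) = 1/(-17/3 + 2) = 1/(-11/3) = -3/11)
s(1)*J(9) = (2*1*(10 + 1))*(-3/11) = (2*1*11)*(-3/11) = 22*(-3/11) = -6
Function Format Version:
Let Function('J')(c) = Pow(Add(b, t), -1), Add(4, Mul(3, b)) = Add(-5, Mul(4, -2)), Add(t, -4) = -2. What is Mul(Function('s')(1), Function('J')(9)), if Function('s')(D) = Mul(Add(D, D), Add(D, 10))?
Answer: -6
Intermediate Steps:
t = 2 (t = Add(4, -2) = 2)
b = Rational(-17, 3) (b = Add(Rational(-4, 3), Mul(Rational(1, 3), Add(-5, Mul(4, -2)))) = Add(Rational(-4, 3), Mul(Rational(1, 3), Add(-5, -8))) = Add(Rational(-4, 3), Mul(Rational(1, 3), -13)) = Add(Rational(-4, 3), Rational(-13, 3)) = Rational(-17, 3) ≈ -5.6667)
Function('s')(D) = Mul(2, D, Add(10, D)) (Function('s')(D) = Mul(Mul(2, D), Add(10, D)) = Mul(2, D, Add(10, D)))
Function('J')(c) = Rational(-3, 11) (Function('J')(c) = Pow(Add(Rational(-17, 3), 2), -1) = Pow(Rational(-11, 3), -1) = Rational(-3, 11))
Mul(Function('s')(1), Function('J')(9)) = Mul(Mul(2, 1, Add(10, 1)), Rational(-3, 11)) = Mul(Mul(2, 1, 11), Rational(-3, 11)) = Mul(22, Rational(-3, 11)) = -6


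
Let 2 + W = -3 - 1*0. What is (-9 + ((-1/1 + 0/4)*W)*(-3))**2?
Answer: 576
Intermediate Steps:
W = -5 (W = -2 + (-3 - 1*0) = -2 + (-3 + 0) = -2 - 3 = -5)
(-9 + ((-1/1 + 0/4)*W)*(-3))**2 = (-9 + ((-1/1 + 0/4)*(-5))*(-3))**2 = (-9 + ((-1*1 + 0*(1/4))*(-5))*(-3))**2 = (-9 + ((-1 + 0)*(-5))*(-3))**2 = (-9 - 1*(-5)*(-3))**2 = (-9 + 5*(-3))**2 = (-9 - 15)**2 = (-24)**2 = 576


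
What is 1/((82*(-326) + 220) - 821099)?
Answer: -1/847611 ≈ -1.1798e-6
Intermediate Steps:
1/((82*(-326) + 220) - 821099) = 1/((-26732 + 220) - 821099) = 1/(-26512 - 821099) = 1/(-847611) = -1/847611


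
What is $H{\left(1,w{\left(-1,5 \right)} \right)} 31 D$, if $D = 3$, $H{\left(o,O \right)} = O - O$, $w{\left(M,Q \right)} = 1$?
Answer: $0$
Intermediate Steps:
$H{\left(o,O \right)} = 0$
$H{\left(1,w{\left(-1,5 \right)} \right)} 31 D = 0 \cdot 31 \cdot 3 = 0 \cdot 3 = 0$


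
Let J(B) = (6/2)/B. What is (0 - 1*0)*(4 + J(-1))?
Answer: 0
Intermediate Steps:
J(B) = 3/B (J(B) = (6*(½))/B = 3/B)
(0 - 1*0)*(4 + J(-1)) = (0 - 1*0)*(4 + 3/(-1)) = (0 + 0)*(4 + 3*(-1)) = 0*(4 - 3) = 0*1 = 0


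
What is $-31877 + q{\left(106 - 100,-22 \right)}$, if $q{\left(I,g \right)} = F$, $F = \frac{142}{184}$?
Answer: $- \frac{2932613}{92} \approx -31876.0$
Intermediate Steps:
$F = \frac{71}{92}$ ($F = 142 \cdot \frac{1}{184} = \frac{71}{92} \approx 0.77174$)
$q{\left(I,g \right)} = \frac{71}{92}$
$-31877 + q{\left(106 - 100,-22 \right)} = -31877 + \frac{71}{92} = - \frac{2932613}{92}$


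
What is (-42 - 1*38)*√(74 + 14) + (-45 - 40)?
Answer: -85 - 160*√22 ≈ -835.47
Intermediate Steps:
(-42 - 1*38)*√(74 + 14) + (-45 - 40) = (-42 - 38)*√88 - 85 = -160*√22 - 85 = -85 - 160*√22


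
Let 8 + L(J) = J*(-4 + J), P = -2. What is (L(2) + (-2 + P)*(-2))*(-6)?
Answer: 24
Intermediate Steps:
L(J) = -8 + J*(-4 + J)
(L(2) + (-2 + P)*(-2))*(-6) = ((-8 + 2² - 4*2) + (-2 - 2)*(-2))*(-6) = ((-8 + 4 - 8) - 4*(-2))*(-6) = (-12 + 8)*(-6) = -4*(-6) = 24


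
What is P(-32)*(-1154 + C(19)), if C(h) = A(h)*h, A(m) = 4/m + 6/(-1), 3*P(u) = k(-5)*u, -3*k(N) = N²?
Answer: -1011200/9 ≈ -1.1236e+5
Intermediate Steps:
k(N) = -N²/3
P(u) = -25*u/9 (P(u) = ((-⅓*(-5)²)*u)/3 = ((-⅓*25)*u)/3 = (-25*u/3)/3 = -25*u/9)
A(m) = -6 + 4/m (A(m) = 4/m + 6*(-1) = 4/m - 6 = -6 + 4/m)
C(h) = h*(-6 + 4/h) (C(h) = (-6 + 4/h)*h = h*(-6 + 4/h))
P(-32)*(-1154 + C(19)) = (-25/9*(-32))*(-1154 + (4 - 6*19)) = 800*(-1154 + (4 - 114))/9 = 800*(-1154 - 110)/9 = (800/9)*(-1264) = -1011200/9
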